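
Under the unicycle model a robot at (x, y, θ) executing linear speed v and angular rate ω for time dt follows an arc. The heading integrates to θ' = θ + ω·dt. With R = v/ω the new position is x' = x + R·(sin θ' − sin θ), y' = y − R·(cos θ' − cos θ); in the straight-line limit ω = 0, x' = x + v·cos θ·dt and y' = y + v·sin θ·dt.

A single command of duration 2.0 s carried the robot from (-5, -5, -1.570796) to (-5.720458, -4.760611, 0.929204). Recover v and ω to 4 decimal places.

v = -0.5000, ω = 1.2500

Δθ = 0.929204 − -1.570796 = 2.500000
ω = Δθ/dt = 2.500000/2.0 = 1.2500
R = Δx/(sin θ' − sin θ) = -0.4000
v = R·ω = -0.4000·1.2500 = -0.5000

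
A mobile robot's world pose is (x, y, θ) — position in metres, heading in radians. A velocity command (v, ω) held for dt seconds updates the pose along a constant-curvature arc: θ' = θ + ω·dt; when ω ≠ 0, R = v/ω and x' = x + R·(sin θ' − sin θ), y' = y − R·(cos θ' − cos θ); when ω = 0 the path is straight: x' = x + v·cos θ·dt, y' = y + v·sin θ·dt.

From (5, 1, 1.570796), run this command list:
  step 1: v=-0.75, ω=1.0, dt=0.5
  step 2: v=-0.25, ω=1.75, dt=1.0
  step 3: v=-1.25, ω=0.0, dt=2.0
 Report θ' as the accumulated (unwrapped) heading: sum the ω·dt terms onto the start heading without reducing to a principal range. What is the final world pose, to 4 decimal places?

step 1: θ'=2.0708 (R=-0.7500) → pose (5.0918, 0.6404, 2.0708)
step 2: θ'=3.8208 (R=-0.1429) → pose (5.3069, 0.5978, 3.8208)
step 3: θ'=3.8208 (straight) → pose (7.2521, 2.1682, 3.8208)

(7.2521, 2.1682, 3.8208)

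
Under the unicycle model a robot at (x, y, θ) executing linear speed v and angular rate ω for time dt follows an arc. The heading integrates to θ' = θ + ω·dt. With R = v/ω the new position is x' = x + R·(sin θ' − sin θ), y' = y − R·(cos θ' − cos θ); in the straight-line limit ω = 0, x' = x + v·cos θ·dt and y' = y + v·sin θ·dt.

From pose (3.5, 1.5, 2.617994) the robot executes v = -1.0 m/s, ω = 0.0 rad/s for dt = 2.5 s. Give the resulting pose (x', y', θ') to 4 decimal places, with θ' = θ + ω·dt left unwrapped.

θ' = 2.6180 + 0.0·2.5 = 2.6180
ω = 0 → straight: x' = 3.5 + -1.0·cos(2.6180)·2.5 = 5.6651
y' = 1.5 + -1.0·sin(2.6180)·2.5 = 0.2500

(5.6651, 0.2500, 2.6180)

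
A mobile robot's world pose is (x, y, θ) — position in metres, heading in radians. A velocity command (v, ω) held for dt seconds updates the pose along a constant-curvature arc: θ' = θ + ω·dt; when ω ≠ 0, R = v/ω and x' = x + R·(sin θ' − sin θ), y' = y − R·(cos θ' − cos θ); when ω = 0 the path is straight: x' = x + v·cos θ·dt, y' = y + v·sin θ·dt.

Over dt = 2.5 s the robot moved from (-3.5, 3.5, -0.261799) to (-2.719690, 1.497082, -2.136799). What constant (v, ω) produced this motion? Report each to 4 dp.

Δθ = -2.136799 − -0.261799 = -1.875000
ω = Δθ/dt = -1.875000/2.5 = -0.7500
R = −Δy/(cos θ' − cos θ) = -1.3333
v = R·ω = -1.3333·-0.7500 = 1.0000

v = 1.0000, ω = -0.7500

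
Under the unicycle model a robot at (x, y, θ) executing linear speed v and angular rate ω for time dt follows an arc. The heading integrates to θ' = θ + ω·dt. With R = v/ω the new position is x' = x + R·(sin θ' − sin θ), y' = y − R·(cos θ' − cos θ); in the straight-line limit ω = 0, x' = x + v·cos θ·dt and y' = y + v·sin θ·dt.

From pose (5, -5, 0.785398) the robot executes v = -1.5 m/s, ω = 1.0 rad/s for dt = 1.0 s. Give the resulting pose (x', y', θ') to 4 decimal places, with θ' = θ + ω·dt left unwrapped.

(4.5951, -6.3801, 1.7854)

θ' = 0.7854 + 1.0·1.0 = 1.7854
R = v/ω = -1.5/1.0 = -1.5000
x' = 5 + -1.5000·(sin 1.7854 − sin 0.7854) = 4.5951
y' = -5 − -1.5000·(cos 1.7854 − cos 0.7854) = -6.3801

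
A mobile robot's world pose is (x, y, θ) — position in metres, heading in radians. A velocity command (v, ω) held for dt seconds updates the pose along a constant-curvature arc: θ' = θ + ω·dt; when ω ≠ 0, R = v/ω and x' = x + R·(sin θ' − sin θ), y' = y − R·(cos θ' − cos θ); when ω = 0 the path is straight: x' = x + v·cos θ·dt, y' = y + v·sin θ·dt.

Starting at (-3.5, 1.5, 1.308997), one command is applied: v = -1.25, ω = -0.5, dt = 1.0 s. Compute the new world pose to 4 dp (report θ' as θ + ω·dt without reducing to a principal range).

θ' = 1.3090 + -0.5·1.0 = 0.8090
R = v/ω = -1.25/-0.5 = 2.5000
x' = -3.5 + 2.5000·(sin 0.8090 − sin 1.3090) = -4.1058
y' = 1.5 − 2.5000·(cos 0.8090 − cos 1.3090) = 0.4215

(-4.1058, 0.4215, 0.8090)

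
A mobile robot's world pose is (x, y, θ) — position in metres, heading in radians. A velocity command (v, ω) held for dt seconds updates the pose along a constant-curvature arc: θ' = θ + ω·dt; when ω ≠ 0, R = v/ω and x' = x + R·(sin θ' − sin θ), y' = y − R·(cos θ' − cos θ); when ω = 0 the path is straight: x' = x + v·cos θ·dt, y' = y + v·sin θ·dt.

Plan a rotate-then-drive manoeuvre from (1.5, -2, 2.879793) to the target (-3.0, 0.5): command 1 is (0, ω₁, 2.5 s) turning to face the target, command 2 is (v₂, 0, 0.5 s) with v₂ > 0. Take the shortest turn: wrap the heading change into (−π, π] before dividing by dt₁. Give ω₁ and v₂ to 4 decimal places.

heading to target = atan2(0.5−-2, -3−1.5) = 2.6345
Δθ = wrap(2.6345 − 2.8798) = -0.2453; ω₁ = Δθ/dt₁ = -0.0981
distance = √((-3−1.5)² + (0.5−-2)²) = 5.1478; v₂ = distance/dt₂ = 10.2956

ω₁ = -0.0981, v₂ = 10.2956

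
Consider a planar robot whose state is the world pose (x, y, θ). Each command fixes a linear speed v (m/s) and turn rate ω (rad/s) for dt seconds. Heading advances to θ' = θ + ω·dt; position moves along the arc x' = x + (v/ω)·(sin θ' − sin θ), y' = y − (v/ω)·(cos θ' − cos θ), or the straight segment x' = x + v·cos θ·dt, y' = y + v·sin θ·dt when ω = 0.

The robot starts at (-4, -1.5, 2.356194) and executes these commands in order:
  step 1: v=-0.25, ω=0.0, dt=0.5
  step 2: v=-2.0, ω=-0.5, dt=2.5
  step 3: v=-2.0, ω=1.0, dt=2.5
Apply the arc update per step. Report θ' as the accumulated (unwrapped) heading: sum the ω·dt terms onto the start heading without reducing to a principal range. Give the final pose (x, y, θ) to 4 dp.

step 1: θ'=2.3562 (straight) → pose (-3.9116, -1.5884, 2.3562)
step 2: θ'=1.1062 (R=4.0000) → pose (-3.1640, -6.2091, 1.1062)
step 3: θ'=3.6062 (R=-2.0000) → pose (-0.4799, -8.8932, 3.6062)

(-0.4799, -8.8932, 3.6062)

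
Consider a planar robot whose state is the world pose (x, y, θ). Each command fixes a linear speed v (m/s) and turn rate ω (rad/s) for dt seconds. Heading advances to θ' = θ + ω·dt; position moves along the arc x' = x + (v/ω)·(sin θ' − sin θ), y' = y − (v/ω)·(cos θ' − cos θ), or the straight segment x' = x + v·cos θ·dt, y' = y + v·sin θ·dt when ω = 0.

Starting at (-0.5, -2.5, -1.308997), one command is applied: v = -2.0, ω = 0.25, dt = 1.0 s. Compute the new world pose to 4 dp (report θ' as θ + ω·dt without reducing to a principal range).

(-1.2525, -0.6526, -1.0590)

θ' = -1.3090 + 0.25·1.0 = -1.0590
R = v/ω = -2.0/0.25 = -8.0000
x' = -0.5 + -8.0000·(sin -1.0590 − sin -1.3090) = -1.2525
y' = -2.5 − -8.0000·(cos -1.0590 − cos -1.3090) = -0.6526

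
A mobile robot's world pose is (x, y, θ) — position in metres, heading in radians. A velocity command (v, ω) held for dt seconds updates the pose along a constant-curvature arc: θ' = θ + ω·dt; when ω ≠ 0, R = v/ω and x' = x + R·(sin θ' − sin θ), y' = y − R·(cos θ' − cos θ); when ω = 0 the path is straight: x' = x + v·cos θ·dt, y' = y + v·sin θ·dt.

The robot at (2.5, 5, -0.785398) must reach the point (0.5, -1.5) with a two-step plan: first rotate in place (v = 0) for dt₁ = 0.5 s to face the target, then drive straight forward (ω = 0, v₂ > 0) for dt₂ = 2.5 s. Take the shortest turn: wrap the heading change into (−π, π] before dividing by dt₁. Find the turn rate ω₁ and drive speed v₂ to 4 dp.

ω₁ = -2.1678, v₂ = 2.7203

heading to target = atan2(-1.5−5, 0.5−2.5) = -1.8693
Δθ = wrap(-1.8693 − -0.7854) = -1.0839; ω₁ = Δθ/dt₁ = -2.1678
distance = √((0.5−2.5)² + (-1.5−5)²) = 6.8007; v₂ = distance/dt₂ = 2.7203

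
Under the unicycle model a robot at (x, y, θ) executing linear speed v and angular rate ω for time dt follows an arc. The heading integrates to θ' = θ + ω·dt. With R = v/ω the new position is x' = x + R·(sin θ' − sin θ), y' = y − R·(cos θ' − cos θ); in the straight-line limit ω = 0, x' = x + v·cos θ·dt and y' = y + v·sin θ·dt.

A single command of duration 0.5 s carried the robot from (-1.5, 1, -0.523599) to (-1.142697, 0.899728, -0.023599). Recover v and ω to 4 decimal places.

v = 0.7500, ω = 1.0000

Δθ = -0.023599 − -0.523599 = 0.500000
ω = Δθ/dt = 0.500000/0.5 = 1.0000
R = Δx/(sin θ' − sin θ) = 0.7500
v = R·ω = 0.7500·1.0000 = 0.7500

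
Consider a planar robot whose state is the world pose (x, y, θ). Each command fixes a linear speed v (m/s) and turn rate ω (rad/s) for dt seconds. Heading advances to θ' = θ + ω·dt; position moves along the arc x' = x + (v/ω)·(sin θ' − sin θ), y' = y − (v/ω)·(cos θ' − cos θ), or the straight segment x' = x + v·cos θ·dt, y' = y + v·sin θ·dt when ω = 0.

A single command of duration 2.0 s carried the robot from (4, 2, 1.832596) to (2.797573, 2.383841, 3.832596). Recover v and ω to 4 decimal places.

v = 0.7500, ω = 1.0000

Δθ = 3.832596 − 1.832596 = 2.000000
ω = Δθ/dt = 2.000000/2.0 = 1.0000
R = Δx/(sin θ' − sin θ) = 0.7500
v = R·ω = 0.7500·1.0000 = 0.7500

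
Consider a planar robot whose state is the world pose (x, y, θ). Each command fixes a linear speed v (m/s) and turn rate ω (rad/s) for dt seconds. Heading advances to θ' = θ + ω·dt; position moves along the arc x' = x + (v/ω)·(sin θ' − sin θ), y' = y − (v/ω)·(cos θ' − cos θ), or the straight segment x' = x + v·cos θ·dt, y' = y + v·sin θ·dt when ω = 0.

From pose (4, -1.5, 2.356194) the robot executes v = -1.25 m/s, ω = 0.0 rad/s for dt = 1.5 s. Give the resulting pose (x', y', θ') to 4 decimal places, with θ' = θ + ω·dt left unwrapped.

(5.3258, -2.8258, 2.3562)

θ' = 2.3562 + 0.0·1.5 = 2.3562
ω = 0 → straight: x' = 4 + -1.25·cos(2.3562)·1.5 = 5.3258
y' = -1.5 + -1.25·sin(2.3562)·1.5 = -2.8258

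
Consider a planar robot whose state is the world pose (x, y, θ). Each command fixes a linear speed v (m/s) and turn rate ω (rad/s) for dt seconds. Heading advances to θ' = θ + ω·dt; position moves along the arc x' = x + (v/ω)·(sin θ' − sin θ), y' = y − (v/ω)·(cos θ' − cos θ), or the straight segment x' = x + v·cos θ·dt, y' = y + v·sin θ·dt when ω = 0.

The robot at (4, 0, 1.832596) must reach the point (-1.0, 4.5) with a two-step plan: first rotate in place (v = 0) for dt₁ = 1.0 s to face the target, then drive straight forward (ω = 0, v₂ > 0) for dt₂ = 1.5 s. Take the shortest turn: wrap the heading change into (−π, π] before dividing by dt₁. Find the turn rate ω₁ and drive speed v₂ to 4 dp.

ω₁ = 0.5762, v₂ = 4.4845

heading to target = atan2(4.5−0, -1−4) = 2.4088
Δθ = wrap(2.4088 − 1.8326) = 0.5762; ω₁ = Δθ/dt₁ = 0.5762
distance = √((-1−4)² + (4.5−0)²) = 6.7268; v₂ = distance/dt₂ = 4.4845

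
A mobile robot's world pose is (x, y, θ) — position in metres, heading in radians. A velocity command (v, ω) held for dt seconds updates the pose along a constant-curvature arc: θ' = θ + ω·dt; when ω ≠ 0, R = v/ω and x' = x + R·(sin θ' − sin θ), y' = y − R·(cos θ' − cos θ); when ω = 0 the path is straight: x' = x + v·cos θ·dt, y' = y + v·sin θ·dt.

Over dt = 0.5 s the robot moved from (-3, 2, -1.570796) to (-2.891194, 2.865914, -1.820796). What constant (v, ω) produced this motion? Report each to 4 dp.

v = -1.7500, ω = -0.5000

Δθ = -1.820796 − -1.570796 = -0.250000
ω = Δθ/dt = -0.250000/0.5 = -0.5000
R = −Δy/(cos θ' − cos θ) = 3.5000
v = R·ω = 3.5000·-0.5000 = -1.7500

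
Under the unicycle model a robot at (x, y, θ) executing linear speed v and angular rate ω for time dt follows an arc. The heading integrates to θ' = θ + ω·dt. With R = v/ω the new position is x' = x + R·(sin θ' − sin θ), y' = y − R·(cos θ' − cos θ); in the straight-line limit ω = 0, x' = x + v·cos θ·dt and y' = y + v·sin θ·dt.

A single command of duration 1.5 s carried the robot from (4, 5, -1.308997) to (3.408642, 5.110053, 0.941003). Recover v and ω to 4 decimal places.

v = -0.5000, ω = 1.5000

Δθ = 0.941003 − -1.308997 = 2.250000
ω = Δθ/dt = 2.250000/1.5 = 1.5000
R = Δx/(sin θ' − sin θ) = -0.3333
v = R·ω = -0.3333·1.5000 = -0.5000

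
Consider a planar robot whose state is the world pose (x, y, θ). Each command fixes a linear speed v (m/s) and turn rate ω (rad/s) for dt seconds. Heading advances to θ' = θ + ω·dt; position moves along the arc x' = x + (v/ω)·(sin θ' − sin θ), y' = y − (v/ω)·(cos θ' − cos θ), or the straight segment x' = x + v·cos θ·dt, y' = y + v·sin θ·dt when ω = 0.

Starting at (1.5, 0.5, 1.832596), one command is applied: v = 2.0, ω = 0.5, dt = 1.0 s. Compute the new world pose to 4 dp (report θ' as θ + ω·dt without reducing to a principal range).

(0.5307, 2.2256, 2.3326)

θ' = 1.8326 + 0.5·1.0 = 2.3326
R = v/ω = 2.0/0.5 = 4.0000
x' = 1.5 + 4.0000·(sin 2.3326 − sin 1.8326) = 0.5307
y' = 0.5 − 4.0000·(cos 2.3326 − cos 1.8326) = 2.2256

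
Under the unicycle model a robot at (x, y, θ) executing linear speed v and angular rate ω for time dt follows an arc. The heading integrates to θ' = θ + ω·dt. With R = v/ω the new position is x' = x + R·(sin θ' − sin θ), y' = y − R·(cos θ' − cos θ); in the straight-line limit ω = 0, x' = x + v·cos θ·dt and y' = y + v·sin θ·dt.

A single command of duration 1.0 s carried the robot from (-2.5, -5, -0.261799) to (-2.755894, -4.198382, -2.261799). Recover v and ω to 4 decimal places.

v = -1.0000, ω = -2.0000

Δθ = -2.261799 − -0.261799 = -2.000000
ω = Δθ/dt = -2.000000/1.0 = -2.0000
R = −Δy/(cos θ' − cos θ) = 0.5000
v = R·ω = 0.5000·-2.0000 = -1.0000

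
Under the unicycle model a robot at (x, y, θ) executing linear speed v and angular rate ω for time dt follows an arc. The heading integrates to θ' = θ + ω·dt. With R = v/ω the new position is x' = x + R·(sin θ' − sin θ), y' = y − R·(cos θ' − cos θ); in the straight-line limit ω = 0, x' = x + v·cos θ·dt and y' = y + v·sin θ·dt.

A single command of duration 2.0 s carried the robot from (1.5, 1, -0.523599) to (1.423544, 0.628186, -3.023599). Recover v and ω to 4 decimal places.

Δθ = -3.023599 − -0.523599 = -2.500000
ω = Δθ/dt = -2.500000/2.0 = -1.2500
R = −Δy/(cos θ' − cos θ) = -0.2000
v = R·ω = -0.2000·-1.2500 = 0.2500

v = 0.2500, ω = -1.2500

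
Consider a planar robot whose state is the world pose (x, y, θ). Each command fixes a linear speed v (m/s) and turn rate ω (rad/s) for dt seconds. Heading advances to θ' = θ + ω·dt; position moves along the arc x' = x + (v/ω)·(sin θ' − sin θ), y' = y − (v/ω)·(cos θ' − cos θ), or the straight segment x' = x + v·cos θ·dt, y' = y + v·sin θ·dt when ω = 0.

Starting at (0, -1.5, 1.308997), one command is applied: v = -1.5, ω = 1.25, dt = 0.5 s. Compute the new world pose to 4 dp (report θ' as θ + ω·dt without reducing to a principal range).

θ' = 1.3090 + 1.25·0.5 = 1.9340
R = v/ω = -1.5/1.25 = -1.2000
x' = 0 + -1.2000·(sin 1.9340 − sin 1.3090) = 0.0374
y' = -1.5 − -1.2000·(cos 1.9340 − cos 1.3090) = -2.2369

(0.0374, -2.2369, 1.9340)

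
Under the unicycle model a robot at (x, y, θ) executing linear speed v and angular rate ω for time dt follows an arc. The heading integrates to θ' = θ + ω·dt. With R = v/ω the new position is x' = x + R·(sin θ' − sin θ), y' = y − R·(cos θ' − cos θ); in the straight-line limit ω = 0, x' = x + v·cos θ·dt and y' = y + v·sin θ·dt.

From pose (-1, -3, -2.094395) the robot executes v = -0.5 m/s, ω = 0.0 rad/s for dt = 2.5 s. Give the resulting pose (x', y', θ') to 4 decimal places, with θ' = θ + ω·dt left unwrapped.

θ' = -2.0944 + 0.0·2.5 = -2.0944
ω = 0 → straight: x' = -1 + -0.5·cos(-2.0944)·2.5 = -0.3750
y' = -3 + -0.5·sin(-2.0944)·2.5 = -1.9175

(-0.3750, -1.9175, -2.0944)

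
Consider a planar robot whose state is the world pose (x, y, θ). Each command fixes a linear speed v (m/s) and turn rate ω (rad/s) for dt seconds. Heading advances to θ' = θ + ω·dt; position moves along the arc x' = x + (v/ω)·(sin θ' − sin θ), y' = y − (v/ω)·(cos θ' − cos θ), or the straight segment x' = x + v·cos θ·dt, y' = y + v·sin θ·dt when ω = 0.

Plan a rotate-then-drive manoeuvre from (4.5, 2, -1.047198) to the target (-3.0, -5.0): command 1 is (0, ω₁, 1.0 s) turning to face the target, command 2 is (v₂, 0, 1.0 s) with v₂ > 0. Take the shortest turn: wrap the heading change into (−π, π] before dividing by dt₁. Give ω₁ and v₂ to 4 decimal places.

heading to target = atan2(-5−2, -3−4.5) = -2.3907
Δθ = wrap(-2.3907 − -1.0472) = -1.3435; ω₁ = Δθ/dt₁ = -1.3435
distance = √((-3−4.5)² + (-5−2)²) = 10.2591; v₂ = distance/dt₂ = 10.2591

ω₁ = -1.3435, v₂ = 10.2591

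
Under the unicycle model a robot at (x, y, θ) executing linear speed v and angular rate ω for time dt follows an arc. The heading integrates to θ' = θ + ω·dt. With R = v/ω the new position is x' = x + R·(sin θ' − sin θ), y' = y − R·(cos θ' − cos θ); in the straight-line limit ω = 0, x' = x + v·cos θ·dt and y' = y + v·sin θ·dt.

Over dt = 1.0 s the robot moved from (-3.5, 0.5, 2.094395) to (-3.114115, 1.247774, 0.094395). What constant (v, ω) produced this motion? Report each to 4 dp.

Δθ = 0.094395 − 2.094395 = -2.000000
ω = Δθ/dt = -2.000000/1.0 = -2.0000
R = −Δy/(cos θ' − cos θ) = -0.5000
v = R·ω = -0.5000·-2.0000 = 1.0000

v = 1.0000, ω = -2.0000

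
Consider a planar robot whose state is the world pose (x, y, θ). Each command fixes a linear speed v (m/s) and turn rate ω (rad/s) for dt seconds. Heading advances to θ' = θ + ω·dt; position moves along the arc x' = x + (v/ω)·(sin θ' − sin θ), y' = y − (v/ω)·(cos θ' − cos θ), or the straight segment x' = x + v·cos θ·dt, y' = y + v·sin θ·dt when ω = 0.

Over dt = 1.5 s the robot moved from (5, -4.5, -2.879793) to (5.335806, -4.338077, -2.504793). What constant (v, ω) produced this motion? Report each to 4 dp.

v = -0.2500, ω = 0.2500

Δθ = -2.504793 − -2.879793 = 0.375000
ω = Δθ/dt = 0.375000/1.5 = 0.2500
R = Δx/(sin θ' − sin θ) = -1.0000
v = R·ω = -1.0000·0.2500 = -0.2500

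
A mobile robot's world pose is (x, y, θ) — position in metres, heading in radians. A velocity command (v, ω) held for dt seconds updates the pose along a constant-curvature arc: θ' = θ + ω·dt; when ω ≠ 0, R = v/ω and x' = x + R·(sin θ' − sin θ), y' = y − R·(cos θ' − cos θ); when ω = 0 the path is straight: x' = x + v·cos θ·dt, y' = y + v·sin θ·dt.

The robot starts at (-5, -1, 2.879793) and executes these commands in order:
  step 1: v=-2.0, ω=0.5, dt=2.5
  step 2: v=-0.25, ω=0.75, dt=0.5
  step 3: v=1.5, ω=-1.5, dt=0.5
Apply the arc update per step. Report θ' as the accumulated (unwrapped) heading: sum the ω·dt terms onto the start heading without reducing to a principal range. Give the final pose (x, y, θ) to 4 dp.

step 1: θ'=4.1298 (R=-4.0000) → pose (-0.6246, 0.6629, 4.1298)
step 2: θ'=4.5048 (R=-0.3333) → pose (-0.5767, 0.7776, 4.5048)
step 3: θ'=3.7548 (R=-1.0000) → pose (-0.9798, 0.1659, 3.7548)

(-0.9798, 0.1659, 3.7548)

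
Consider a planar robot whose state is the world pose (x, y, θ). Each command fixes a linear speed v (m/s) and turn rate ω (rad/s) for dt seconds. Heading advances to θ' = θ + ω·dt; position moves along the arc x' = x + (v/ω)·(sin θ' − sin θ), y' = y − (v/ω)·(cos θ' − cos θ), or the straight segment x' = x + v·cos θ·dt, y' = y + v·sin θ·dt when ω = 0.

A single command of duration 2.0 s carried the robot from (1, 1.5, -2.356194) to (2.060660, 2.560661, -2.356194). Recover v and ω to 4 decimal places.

Δθ = -2.356194 − -2.356194 = 0.000000
ω = Δθ/dt = 0.000000/2.0 = 0.0000
ω = 0 → v = (Δx·cos θ + Δy·sin θ)/dt = -0.7500

v = -0.7500, ω = 0.0000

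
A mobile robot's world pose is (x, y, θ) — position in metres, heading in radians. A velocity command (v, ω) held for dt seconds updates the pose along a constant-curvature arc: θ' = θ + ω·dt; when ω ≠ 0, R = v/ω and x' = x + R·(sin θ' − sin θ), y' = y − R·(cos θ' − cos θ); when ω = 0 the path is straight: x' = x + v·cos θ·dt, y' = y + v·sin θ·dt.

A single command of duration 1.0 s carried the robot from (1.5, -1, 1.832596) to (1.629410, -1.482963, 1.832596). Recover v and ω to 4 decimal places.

v = -0.5000, ω = 0.0000

Δθ = 1.832596 − 1.832596 = 0.000000
ω = Δθ/dt = 0.000000/1.0 = 0.0000
ω = 0 → v = (Δx·cos θ + Δy·sin θ)/dt = -0.5000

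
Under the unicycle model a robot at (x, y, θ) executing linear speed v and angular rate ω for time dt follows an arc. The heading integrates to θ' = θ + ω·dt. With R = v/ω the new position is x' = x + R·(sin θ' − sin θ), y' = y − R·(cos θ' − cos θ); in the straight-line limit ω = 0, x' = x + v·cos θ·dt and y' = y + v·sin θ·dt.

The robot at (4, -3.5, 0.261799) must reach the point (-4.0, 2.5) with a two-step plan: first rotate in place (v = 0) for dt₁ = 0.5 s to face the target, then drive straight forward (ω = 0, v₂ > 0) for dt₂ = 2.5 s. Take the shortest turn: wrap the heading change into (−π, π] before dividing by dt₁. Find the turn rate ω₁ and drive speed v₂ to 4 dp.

ω₁ = 4.4726, v₂ = 4.0000

heading to target = atan2(2.5−-3.5, -4−4) = 2.4981
Δθ = wrap(2.4981 − 0.2618) = 2.2363; ω₁ = Δθ/dt₁ = 4.4726
distance = √((-4−4)² + (2.5−-3.5)²) = 10.0000; v₂ = distance/dt₂ = 4.0000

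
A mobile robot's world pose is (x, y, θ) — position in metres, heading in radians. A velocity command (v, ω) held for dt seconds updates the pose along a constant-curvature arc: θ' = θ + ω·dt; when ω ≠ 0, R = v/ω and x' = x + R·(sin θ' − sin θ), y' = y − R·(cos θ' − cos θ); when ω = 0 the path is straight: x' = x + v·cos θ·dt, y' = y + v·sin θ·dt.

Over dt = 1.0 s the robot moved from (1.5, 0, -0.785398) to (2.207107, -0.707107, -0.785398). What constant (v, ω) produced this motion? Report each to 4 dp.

v = 1.0000, ω = 0.0000

Δθ = -0.785398 − -0.785398 = 0.000000
ω = Δθ/dt = 0.000000/1.0 = 0.0000
ω = 0 → v = (Δx·cos θ + Δy·sin θ)/dt = 1.0000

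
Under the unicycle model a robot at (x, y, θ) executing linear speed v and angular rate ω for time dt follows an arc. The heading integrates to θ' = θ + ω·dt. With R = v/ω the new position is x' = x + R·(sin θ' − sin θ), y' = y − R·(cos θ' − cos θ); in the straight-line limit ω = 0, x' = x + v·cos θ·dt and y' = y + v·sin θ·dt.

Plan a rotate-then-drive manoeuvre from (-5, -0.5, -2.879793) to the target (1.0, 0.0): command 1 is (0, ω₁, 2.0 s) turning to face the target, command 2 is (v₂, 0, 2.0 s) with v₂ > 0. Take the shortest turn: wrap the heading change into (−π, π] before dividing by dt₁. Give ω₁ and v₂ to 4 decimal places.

heading to target = atan2(0−-0.5, 1−-5) = 0.0831
Δθ = wrap(0.0831 − -2.8798) = 2.9629; ω₁ = Δθ/dt₁ = 1.4815
distance = √((1−-5)² + (0−-0.5)²) = 6.0208; v₂ = distance/dt₂ = 3.0104

ω₁ = 1.4815, v₂ = 3.0104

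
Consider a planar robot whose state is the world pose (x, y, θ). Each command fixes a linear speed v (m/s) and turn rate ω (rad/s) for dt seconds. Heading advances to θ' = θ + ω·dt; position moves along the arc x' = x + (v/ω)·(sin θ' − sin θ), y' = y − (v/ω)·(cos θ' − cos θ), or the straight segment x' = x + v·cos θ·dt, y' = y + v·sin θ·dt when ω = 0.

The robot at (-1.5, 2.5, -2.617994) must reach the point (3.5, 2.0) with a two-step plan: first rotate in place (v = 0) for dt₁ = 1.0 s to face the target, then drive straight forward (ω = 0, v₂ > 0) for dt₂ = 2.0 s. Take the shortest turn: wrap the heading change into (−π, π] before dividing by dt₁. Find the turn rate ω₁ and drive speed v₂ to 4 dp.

heading to target = atan2(2−2.5, 3.5−-1.5) = -0.0997
Δθ = wrap(-0.0997 − -2.6180) = 2.5183; ω₁ = Δθ/dt₁ = 2.5183
distance = √((3.5−-1.5)² + (2−2.5)²) = 5.0249; v₂ = distance/dt₂ = 2.5125

ω₁ = 2.5183, v₂ = 2.5125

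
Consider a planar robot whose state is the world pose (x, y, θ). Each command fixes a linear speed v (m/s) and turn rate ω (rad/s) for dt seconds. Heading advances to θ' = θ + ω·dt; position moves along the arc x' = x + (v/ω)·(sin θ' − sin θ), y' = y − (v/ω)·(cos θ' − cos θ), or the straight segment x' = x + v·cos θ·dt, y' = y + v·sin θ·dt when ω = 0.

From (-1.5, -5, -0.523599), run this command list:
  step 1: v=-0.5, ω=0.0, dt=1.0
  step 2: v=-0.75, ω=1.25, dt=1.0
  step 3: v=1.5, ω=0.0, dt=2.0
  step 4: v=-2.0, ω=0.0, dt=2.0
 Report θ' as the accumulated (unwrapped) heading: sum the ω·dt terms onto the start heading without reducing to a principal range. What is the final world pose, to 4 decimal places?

step 1: θ'=-0.5236 (straight) → pose (-1.9330, -4.7500, -0.5236)
step 2: θ'=0.7264 (R=-0.6000) → pose (-2.6315, -4.8211, 0.7264)
step 3: θ'=0.7264 (straight) → pose (-0.3888, -2.8285, 0.7264)
step 4: θ'=0.7264 (straight) → pose (-3.3791, -5.4853, 0.7264)

(-3.3791, -5.4853, 0.7264)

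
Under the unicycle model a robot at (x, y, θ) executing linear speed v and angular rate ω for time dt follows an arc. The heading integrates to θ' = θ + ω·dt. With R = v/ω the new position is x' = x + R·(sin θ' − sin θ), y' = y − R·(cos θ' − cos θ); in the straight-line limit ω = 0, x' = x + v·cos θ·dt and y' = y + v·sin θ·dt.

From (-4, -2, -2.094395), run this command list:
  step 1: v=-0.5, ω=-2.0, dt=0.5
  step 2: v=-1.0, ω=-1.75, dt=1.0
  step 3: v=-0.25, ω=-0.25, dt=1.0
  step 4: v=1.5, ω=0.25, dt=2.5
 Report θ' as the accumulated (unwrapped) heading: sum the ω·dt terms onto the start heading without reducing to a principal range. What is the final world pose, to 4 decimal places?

(-3.0090, 0.9179, -4.4694)

step 1: θ'=-3.0944 (R=0.2500) → pose (-3.7953, -1.8753, -3.0944)
step 2: θ'=-4.8444 (R=0.5714) → pose (-3.2019, -2.5213, -4.8444)
step 3: θ'=-5.0944 (R=1.0000) → pose (-3.2653, -2.7624, -5.0944)
step 4: θ'=-4.4694 (R=6.0000) → pose (-3.0090, 0.9179, -4.4694)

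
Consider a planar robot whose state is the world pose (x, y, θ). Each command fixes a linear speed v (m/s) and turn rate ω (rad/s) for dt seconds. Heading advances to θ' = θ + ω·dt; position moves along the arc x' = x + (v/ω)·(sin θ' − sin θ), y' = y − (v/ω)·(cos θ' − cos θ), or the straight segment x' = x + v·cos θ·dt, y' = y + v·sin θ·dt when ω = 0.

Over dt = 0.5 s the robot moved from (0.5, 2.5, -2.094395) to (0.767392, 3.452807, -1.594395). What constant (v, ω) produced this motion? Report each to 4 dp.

Δθ = -1.594395 − -2.094395 = 0.500000
ω = Δθ/dt = 0.500000/0.5 = 1.0000
R = −Δy/(cos θ' − cos θ) = -2.0000
v = R·ω = -2.0000·1.0000 = -2.0000

v = -2.0000, ω = 1.0000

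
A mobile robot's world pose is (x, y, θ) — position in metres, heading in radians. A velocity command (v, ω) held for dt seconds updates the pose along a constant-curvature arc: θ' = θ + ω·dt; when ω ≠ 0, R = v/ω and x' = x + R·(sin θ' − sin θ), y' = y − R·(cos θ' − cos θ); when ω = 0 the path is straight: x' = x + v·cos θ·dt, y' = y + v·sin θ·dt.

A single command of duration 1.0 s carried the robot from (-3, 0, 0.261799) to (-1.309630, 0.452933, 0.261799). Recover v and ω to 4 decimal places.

Δθ = 0.261799 − 0.261799 = 0.000000
ω = Δθ/dt = 0.000000/1.0 = 0.0000
ω = 0 → v = (Δx·cos θ + Δy·sin θ)/dt = 1.7500

v = 1.7500, ω = 0.0000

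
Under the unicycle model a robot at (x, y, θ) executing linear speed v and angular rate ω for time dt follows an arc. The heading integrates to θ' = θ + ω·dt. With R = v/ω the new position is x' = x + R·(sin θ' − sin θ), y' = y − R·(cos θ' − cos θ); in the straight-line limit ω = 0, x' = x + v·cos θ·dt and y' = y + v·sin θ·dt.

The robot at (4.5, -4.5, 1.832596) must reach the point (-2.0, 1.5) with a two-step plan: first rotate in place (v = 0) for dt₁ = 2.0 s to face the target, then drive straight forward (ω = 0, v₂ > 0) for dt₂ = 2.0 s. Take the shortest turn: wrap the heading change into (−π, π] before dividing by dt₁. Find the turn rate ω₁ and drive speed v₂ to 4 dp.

heading to target = atan2(1.5−-4.5, -2−4.5) = 2.3962
Δθ = wrap(2.3962 − 1.8326) = 0.5636; ω₁ = Δθ/dt₁ = 0.2818
distance = √((-2−4.5)² + (1.5−-4.5)²) = 8.8459; v₂ = distance/dt₂ = 4.4230

ω₁ = 0.2818, v₂ = 4.4230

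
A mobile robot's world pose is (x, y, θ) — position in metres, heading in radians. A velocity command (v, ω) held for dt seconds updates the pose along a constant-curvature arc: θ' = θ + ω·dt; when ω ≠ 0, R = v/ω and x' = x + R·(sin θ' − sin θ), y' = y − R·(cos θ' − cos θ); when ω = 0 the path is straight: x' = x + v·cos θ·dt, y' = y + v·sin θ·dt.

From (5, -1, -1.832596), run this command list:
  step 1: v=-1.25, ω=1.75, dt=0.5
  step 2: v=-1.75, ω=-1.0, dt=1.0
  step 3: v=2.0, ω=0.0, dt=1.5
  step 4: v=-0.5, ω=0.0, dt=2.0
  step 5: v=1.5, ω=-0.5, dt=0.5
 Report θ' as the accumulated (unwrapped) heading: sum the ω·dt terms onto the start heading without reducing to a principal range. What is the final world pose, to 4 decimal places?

(3.5839, -1.2413, -2.2076)

step 1: θ'=-0.9576 (R=-0.7143) → pose (4.8942, -0.4041, -0.9576)
step 2: θ'=-1.9576 (R=1.7500) → pose (4.7047, 1.2632, -1.9576)
step 3: θ'=-1.9576 (straight) → pose (3.5730, -1.5152, -1.9576)
step 4: θ'=-1.9576 (straight) → pose (3.9502, -0.5891, -1.9576)
step 5: θ'=-2.2076 (R=-3.0000) → pose (3.5839, -1.2413, -2.2076)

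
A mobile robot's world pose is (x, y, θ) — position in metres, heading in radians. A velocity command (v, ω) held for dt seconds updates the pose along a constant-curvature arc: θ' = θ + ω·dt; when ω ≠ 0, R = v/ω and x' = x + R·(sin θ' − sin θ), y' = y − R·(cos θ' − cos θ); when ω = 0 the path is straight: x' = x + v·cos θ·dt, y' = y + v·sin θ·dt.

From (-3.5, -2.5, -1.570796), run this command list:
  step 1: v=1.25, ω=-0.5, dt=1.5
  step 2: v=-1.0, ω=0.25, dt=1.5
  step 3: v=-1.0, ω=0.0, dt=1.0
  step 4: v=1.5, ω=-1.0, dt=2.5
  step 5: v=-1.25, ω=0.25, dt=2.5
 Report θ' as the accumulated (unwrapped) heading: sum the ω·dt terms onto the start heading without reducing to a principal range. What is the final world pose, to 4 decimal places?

step 1: θ'=-2.3208 (R=-2.5000) → pose (-4.1708, -4.2041, -2.3208)
step 2: θ'=-1.9458 (R=-4.0000) → pose (-3.3755, -2.9426, -1.9458)
step 3: θ'=-1.9458 (straight) → pose (-3.0092, -2.0121, -1.9458)
step 4: θ'=-4.4458 (R=-1.5000) → pose (-5.8520, -1.8579, -4.4458)
step 5: θ'=-3.8208 (R=-5.0000) → pose (-4.1695, -4.4310, -3.8208)

(-4.1695, -4.4310, -3.8208)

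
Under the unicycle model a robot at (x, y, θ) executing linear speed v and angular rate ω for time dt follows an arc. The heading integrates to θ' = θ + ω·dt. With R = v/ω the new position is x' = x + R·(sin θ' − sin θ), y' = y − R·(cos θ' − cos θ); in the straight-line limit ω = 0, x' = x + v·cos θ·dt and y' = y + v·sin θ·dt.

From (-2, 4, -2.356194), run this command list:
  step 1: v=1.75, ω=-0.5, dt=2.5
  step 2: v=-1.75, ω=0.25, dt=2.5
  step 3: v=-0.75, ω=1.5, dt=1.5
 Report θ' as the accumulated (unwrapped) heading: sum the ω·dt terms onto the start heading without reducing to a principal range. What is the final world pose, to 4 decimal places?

(-1.5346, 3.5595, -0.7312)

step 1: θ'=-3.6062 (R=-3.5000) → pose (-6.0431, 3.3459, -3.6062)
step 2: θ'=-2.9812 (R=-7.0000) → pose (-1.7887, 2.6937, -2.9812)
step 3: θ'=-0.7312 (R=-0.5000) → pose (-1.5346, 3.5595, -0.7312)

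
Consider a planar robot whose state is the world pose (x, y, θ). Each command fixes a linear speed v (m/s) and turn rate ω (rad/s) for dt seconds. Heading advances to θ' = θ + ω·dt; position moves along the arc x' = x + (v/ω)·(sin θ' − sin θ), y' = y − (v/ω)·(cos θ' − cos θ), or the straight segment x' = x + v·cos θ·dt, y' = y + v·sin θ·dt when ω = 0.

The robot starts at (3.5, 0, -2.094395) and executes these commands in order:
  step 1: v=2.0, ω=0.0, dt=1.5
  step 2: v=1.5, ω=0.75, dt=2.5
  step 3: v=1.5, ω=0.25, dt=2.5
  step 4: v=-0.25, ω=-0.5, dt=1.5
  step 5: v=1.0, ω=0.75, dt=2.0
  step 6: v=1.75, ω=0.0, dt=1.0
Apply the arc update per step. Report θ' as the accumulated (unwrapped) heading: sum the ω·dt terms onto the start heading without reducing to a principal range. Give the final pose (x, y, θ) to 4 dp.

step 1: θ'=-2.0944 (straight) → pose (2.0000, -2.5981, -2.0944)
step 2: θ'=-0.2194 (R=2.0000) → pose (3.2968, -5.5501, -0.2194)
step 3: θ'=0.4056 (R=6.0000) → pose (6.9701, -5.2071, 0.4056)
step 4: θ'=-0.3444 (R=0.5000) → pose (6.6040, -5.2184, -0.3444)
step 5: θ'=1.1556 (R=1.3333) → pose (8.2742, -4.5011, 1.1556)
step 6: θ'=1.1556 (straight) → pose (8.9801, -2.8998, 1.1556)

(8.9801, -2.8998, 1.1556)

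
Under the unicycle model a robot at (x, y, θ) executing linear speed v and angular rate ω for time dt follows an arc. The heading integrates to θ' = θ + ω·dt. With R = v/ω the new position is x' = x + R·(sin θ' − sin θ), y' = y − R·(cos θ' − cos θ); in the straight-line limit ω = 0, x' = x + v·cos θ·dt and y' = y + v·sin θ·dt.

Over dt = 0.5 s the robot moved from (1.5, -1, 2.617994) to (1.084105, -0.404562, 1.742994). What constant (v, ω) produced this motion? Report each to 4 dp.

Δθ = 1.742994 − 2.617994 = -0.875000
ω = Δθ/dt = -0.875000/0.5 = -1.7500
R = −Δy/(cos θ' − cos θ) = -0.8571
v = R·ω = -0.8571·-1.7500 = 1.5000

v = 1.5000, ω = -1.7500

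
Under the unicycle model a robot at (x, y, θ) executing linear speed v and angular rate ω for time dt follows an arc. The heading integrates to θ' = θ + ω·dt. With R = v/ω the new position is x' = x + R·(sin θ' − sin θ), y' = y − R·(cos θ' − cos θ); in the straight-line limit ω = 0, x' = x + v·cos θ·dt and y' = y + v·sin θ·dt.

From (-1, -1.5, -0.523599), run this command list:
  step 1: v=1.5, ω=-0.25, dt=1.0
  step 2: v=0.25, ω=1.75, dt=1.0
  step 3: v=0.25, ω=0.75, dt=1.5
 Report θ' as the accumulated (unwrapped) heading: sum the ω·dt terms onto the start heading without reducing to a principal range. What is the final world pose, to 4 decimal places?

step 1: θ'=-0.7736 (R=-6.0000) → pose (0.1923, -2.4037, -0.7736)
step 2: θ'=0.9764 (R=0.1429) → pose (0.4105, -2.3815, 0.9764)
step 3: θ'=2.1014 (R=0.3333) → pose (0.4218, -2.0262, 2.1014)

(0.4218, -2.0262, 2.1014)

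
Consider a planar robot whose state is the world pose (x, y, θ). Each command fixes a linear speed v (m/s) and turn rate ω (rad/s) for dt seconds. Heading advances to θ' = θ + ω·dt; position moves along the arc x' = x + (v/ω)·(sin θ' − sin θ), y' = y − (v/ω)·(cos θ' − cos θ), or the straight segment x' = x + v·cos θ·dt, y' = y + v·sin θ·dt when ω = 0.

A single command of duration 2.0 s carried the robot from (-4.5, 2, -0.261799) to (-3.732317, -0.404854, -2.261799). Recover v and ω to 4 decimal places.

Δθ = -2.261799 − -0.261799 = -2.000000
ω = Δθ/dt = -2.000000/2.0 = -1.0000
R = −Δy/(cos θ' − cos θ) = -1.5000
v = R·ω = -1.5000·-1.0000 = 1.5000

v = 1.5000, ω = -1.0000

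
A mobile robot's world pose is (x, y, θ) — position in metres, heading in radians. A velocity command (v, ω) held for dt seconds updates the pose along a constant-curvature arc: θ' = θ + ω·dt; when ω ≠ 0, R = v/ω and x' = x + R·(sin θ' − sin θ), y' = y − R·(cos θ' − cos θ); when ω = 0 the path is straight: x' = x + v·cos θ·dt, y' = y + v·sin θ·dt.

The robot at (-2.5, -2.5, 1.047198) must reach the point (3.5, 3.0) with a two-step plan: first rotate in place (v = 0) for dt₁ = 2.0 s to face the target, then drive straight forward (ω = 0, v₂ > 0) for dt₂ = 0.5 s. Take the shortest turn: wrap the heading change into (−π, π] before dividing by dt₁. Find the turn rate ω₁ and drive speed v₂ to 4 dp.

heading to target = atan2(3−-2.5, 3.5−-2.5) = 0.7419
Δθ = wrap(0.7419 − 1.0472) = -0.3053; ω₁ = Δθ/dt₁ = -0.1526
distance = √((3.5−-2.5)² + (3−-2.5)²) = 8.1394; v₂ = distance/dt₂ = 16.2788

ω₁ = -0.1526, v₂ = 16.2788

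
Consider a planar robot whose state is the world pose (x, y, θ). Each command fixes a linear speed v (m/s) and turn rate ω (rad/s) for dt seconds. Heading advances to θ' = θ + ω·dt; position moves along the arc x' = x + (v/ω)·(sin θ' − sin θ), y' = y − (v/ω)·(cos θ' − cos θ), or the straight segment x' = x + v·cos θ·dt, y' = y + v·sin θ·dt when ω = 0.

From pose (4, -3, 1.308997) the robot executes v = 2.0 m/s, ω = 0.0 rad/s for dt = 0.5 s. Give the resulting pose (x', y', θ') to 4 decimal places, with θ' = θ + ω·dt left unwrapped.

(4.2588, -2.0341, 1.3090)

θ' = 1.3090 + 0.0·0.5 = 1.3090
ω = 0 → straight: x' = 4 + 2.0·cos(1.3090)·0.5 = 4.2588
y' = -3 + 2.0·sin(1.3090)·0.5 = -2.0341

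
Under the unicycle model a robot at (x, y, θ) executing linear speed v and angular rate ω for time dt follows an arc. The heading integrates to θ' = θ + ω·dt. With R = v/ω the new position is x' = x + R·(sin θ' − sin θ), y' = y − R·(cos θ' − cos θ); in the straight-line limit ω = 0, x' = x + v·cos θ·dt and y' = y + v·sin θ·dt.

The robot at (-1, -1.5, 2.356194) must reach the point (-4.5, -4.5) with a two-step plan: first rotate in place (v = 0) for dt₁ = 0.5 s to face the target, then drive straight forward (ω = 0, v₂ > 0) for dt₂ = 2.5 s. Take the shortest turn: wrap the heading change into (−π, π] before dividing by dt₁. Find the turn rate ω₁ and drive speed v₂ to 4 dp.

ω₁ = 2.9880, v₂ = 1.8439

heading to target = atan2(-4.5−-1.5, -4.5−-1) = -2.4330
Δθ = wrap(-2.4330 − 2.3562) = 1.4940; ω₁ = Δθ/dt₁ = 2.9880
distance = √((-4.5−-1)² + (-4.5−-1.5)²) = 4.6098; v₂ = distance/dt₂ = 1.8439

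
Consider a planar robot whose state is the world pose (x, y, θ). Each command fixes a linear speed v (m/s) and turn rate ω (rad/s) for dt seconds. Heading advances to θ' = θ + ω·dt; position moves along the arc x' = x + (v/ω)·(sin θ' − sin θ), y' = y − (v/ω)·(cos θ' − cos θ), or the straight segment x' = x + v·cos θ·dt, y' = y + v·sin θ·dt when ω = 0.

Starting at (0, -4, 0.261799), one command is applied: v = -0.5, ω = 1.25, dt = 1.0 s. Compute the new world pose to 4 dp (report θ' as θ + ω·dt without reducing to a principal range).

θ' = 0.2618 + 1.25·1.0 = 1.5118
R = v/ω = -0.5/1.25 = -0.4000
x' = 0 + -0.4000·(sin 1.5118 − sin 0.2618) = -0.2958
y' = -4 − -0.4000·(cos 1.5118 − cos 0.2618) = -4.3628

(-0.2958, -4.3628, 1.5118)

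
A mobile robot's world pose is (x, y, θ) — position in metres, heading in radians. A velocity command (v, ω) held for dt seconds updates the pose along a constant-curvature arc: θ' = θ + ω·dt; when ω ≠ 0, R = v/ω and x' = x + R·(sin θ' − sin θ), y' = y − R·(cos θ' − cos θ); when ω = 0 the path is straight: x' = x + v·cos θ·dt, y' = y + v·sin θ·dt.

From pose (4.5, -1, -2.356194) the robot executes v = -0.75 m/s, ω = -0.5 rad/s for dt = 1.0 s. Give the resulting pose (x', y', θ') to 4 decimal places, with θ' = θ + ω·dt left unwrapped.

(5.1384, -0.6213, -2.8562)

θ' = -2.3562 + -0.5·1.0 = -2.8562
R = v/ω = -0.75/-0.5 = 1.5000
x' = 4.5 + 1.5000·(sin -2.8562 − sin -2.3562) = 5.1384
y' = -1 − 1.5000·(cos -2.8562 − cos -2.3562) = -0.6213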